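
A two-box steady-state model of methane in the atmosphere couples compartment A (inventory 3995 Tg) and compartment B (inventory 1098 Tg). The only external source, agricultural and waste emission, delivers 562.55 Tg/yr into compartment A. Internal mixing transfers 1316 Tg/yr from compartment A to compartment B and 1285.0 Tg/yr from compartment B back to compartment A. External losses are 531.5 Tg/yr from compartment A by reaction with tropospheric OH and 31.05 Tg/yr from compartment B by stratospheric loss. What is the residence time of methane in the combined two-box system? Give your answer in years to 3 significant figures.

For the system as a whole, the A↔B exchange is internal and contributes nothing to the throughput; only the external sinks remove mass.
M_total = 3995 + 1098 = 5093.0 Tg.
ΣF_external_out = 531.5 + 31.05 = 562.55 Tg/yr.
τ = M_total / ΣF_ext = 5093.0 / 562.55 = 9.053 yr.

9.05 yr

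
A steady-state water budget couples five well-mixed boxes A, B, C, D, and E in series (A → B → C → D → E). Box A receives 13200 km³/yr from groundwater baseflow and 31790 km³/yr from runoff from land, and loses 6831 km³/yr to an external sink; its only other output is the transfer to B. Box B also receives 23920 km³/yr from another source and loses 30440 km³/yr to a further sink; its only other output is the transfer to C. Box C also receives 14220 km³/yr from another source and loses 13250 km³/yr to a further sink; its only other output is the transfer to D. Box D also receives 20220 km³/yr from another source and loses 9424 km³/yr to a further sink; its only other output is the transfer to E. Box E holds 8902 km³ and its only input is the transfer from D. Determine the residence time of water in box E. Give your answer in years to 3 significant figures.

0.205 yr

Box A: F(A→B) = (13200 + 31790) − 6831 = 38159 km³/yr.
Box B: F(B→C) = (38159 + 23920) − 30440 = 31639 km³/yr.
Box C: F(C→D) = (31639 + 14220) − 13250 = 32609 km³/yr.
Box D: F(D→E) = (32609 + 20220) − 9424 = 43405 km³/yr.
Box E throughput = its input = 43405 km³/yr; τ = 8902 / 43405 = 0.2051 yr.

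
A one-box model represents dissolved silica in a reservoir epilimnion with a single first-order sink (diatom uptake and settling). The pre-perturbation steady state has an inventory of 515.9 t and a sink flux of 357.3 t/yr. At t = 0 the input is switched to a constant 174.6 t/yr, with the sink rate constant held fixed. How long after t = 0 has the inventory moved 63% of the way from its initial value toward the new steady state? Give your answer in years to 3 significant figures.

1.44 yr

τ = M₀/F₀ = 515.9/357.3 = 1.444 yr.
The remaining gap fraction is e^(−t/τ); 63% covered ⇒ e^(−t/τ) = 0.370.
t = −τ ln(0.370) = 1.444 × 0.9943 = 1.436 yr.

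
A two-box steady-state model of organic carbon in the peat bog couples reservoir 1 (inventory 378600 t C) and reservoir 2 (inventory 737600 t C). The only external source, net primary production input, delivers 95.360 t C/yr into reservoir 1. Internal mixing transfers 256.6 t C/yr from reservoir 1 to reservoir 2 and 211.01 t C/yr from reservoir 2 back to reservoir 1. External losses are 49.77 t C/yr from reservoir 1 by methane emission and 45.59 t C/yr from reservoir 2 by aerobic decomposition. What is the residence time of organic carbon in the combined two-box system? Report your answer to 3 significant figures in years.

11700 yr

Residence time in the combined system uses the total inventory and the total *external* removal — internal exchanges between the two boxes cancel.
M_total = 378600 + 737600 = 1.1162×10^6 t C.
ΣF_external_out = 49.77 + 45.59 = 95.360 t C/yr.
τ = M_total / ΣF_ext = 1.1162×10^6 / 95.360 = 11710 yr.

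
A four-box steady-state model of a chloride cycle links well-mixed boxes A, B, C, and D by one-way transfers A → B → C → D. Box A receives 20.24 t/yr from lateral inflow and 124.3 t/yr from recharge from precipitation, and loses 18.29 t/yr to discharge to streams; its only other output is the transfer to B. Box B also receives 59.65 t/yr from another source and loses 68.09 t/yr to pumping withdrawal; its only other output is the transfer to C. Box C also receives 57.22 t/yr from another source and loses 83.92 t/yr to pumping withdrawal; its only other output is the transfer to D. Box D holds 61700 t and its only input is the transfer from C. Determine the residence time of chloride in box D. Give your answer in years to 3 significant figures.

Box A: F(A→B) = (20.24 + 124.3) − 18.29 = 126.25 t/yr.
Box B: F(B→C) = (126.25 + 59.65) − 68.09 = 117.81 t/yr.
Box C: F(C→D) = (117.81 + 57.22) − 83.92 = 91.110 t/yr.
Box D throughput = its input = 91.110 t/yr; τ = 61700 / 91.110 = 677.2 yr.

677 yr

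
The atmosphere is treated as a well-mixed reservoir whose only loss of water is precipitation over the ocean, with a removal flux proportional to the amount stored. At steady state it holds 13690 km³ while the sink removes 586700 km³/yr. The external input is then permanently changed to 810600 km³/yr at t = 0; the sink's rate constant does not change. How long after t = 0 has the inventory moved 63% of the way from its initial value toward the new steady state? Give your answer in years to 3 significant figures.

τ = M₀/F₀ = 13690/586700 = 0.02333 yr.
The remaining gap fraction is e^(−t/τ); 63% covered ⇒ e^(−t/τ) = 0.370.
t = −τ ln(0.370) = 0.02333 × 0.9943 = 0.02320 yr.

0.0232 yr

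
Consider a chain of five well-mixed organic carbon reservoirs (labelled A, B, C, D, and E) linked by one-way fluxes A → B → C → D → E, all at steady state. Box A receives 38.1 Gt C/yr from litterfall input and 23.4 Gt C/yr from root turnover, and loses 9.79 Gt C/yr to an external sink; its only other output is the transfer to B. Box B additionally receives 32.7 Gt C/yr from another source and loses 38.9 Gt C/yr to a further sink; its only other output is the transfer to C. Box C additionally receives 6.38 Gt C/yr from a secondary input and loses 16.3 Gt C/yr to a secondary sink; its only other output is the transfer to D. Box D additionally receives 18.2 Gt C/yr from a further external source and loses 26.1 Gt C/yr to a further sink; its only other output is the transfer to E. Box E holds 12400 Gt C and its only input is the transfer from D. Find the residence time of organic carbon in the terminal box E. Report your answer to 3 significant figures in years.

448 yr

Box A: F(A→B) = (38.1 + 23.4) − 9.79 = 51.710 Gt C/yr.
Box B: F(B→C) = (51.710 + 32.7) − 38.9 = 45.510 Gt C/yr.
Box C: F(C→D) = (45.510 + 6.38) − 16.3 = 35.590 Gt C/yr.
Box D: F(D→E) = (35.590 + 18.2) − 26.1 = 27.690 Gt C/yr.
Box E throughput = its input = 27.690 Gt C/yr; τ = 12400 / 27.690 = 447.8 yr.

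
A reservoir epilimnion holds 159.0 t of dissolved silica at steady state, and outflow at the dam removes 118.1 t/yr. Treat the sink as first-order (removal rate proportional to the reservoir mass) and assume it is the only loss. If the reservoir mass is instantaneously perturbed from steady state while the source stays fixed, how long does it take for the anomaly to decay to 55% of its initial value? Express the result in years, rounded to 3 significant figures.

0.805 yr

For a linear reservoir the anomaly decays as exp(−t/τ) with τ = M/F = 159.0/118.1 = 1.346 yr.
exp(−t/τ) = 0.55 ⇒ t = −τ ln(0.55) = 1.346 × 0.5978 = 0.8049 yr.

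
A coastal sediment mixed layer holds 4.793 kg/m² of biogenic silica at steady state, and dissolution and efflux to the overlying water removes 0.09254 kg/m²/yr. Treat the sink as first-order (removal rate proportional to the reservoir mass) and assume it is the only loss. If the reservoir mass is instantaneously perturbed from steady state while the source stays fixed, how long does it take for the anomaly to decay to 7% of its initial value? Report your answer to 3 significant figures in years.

For a linear reservoir the anomaly decays as exp(−t/τ) with τ = M/F = 4.793/0.09254 = 51.79 yr.
exp(−t/τ) = 0.07 ⇒ t = −τ ln(0.07) = 51.79 × 2.659 = 137.7 yr.

138 yr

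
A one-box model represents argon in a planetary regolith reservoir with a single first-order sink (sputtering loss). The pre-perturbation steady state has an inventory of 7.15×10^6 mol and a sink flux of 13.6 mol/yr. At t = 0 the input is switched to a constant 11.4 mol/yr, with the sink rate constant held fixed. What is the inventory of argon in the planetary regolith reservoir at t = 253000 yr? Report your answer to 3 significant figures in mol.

τ = M₀/F₀ = 7.15×10^6/13.6 = 525700 yr; rate constant k = 1/τ.
New steady state M_∞ = F₁/k = F₁·τ = 11.4 × 525700 = 5.9934×10^6 mol.
M(t) = M_∞ + (M₀ − M_∞)·e^(−t/τ); t/τ = 253000/525700 = 0.4812, so e^(−t/τ) = 0.6180.
M(t) = 5.9934×10^6 + 1.157×10^6 × 0.6180 = 6.7082×10^6 mol.

6.71×10^6 mol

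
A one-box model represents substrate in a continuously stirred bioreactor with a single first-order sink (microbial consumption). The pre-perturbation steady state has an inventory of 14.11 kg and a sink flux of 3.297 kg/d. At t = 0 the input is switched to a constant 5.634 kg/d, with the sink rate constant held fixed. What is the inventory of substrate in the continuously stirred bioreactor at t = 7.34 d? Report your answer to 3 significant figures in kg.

22.3 kg

The sink rate constant is k = F₀/M₀ = 3.297/14.11 = 0.2337 d⁻¹.
Solving dM/dt = F₁ − kM with M(0) = M₀ gives M(t) = F₁/k + (M₀ − F₁/k)·e^(−kt).
F₁/k = 5.634/0.2337 = 24.112 kg; kt = 0.2337 × 7.34 = 1.715, e^(−kt) = 0.1799.
M(7.34) = 24.112 + (14.11 − 24.112) × 0.1799 = 24.112 − 1.800 = 22.312 kg.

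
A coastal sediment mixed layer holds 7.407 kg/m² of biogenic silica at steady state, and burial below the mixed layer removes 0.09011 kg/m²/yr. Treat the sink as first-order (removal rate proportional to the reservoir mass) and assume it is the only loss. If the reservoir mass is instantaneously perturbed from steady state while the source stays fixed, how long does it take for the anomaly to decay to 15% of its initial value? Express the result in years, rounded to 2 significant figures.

For a linear reservoir the anomaly decays as exp(−t/τ) with τ = M/F = 7.407/0.09011 = 82.20 yr.
exp(−t/τ) = 0.15 ⇒ t = −τ ln(0.15) = 82.20 × 1.897 = 155.9 yr.

160 yr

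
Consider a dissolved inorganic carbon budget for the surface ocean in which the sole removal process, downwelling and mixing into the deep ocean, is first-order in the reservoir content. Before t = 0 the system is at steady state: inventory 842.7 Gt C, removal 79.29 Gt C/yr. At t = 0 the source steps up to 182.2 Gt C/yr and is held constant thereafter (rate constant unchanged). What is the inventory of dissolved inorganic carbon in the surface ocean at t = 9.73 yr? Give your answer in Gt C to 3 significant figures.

1500 Gt C

The sink rate constant is k = F₀/M₀ = 79.29/842.7 = 0.09409 yr⁻¹.
Solving dM/dt = F₁ − kM with M(0) = M₀ gives M(t) = F₁/k + (M₀ − F₁/k)·e^(−kt).
F₁/k = 182.2/0.09409 = 1936.4 Gt C; kt = 0.09409 × 9.73 = 0.9155, e^(−kt) = 0.4003.
M(9.73) = 1936.4 + (842.7 − 1936.4) × 0.4003 = 1936.4 − 437.8 = 1498.6 Gt C.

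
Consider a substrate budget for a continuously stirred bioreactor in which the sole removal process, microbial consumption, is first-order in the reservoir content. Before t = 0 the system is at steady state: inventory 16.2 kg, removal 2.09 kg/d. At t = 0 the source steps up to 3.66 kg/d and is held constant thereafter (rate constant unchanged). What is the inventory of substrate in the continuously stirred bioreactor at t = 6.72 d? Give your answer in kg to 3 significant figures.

23.3 kg

Residence time τ = M₀/F₀ = 7.751 d. The eventual steady state is M_∞ = M₀·(F₁/F₀) = 16.2 × 3.66/2.09 = 28.369 kg.
The anomaly ΔM(t) = M(t) − M_∞ decays as ΔM₀·e^(−t/τ) with ΔM₀ = 16.2 − 28.369 = −12.17 kg.
At t = 6.72 d, e^(−t/τ) = e^(−0.8670) = 0.4202, so ΔM = −5.114 kg and M = 28.369 − 5.114 = 23.255 kg.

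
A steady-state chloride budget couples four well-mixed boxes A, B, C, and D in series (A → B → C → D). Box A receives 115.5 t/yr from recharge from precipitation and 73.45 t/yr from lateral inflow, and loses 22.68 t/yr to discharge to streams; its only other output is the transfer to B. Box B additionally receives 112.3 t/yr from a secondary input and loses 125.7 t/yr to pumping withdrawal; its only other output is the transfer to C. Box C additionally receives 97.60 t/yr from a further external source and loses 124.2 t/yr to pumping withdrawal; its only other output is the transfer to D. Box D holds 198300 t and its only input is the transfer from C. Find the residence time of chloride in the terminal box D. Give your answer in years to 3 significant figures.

Box A: F(A→B) = (115.5 + 73.45) − 22.68 = 166.27 t/yr.
Box B: F(B→C) = (166.27 + 112.3) − 125.7 = 152.87 t/yr.
Box C: F(C→D) = (152.87 + 97.60) − 124.2 = 126.27 t/yr.
Box D throughput = its input = 126.27 t/yr; τ = 198300 / 126.27 = 1570 yr.

1570 yr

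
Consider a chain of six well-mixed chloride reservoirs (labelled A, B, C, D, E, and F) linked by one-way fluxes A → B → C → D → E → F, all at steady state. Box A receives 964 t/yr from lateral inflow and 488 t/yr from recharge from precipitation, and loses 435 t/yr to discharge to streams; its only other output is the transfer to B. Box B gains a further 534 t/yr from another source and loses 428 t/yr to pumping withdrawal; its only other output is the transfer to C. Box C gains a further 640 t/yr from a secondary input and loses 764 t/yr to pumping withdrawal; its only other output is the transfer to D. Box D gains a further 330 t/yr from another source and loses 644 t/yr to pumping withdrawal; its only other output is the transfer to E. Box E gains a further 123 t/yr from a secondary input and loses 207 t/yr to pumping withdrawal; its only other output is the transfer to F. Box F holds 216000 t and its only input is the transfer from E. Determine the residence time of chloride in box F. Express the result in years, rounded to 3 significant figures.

Box A: F(A→B) = (964 + 488) − 435 = 1017.0 t/yr.
Box B: F(B→C) = (1017.0 + 534) − 428 = 1123.0 t/yr.
Box C: F(C→D) = (1123.0 + 640) − 764 = 999.00 t/yr.
Box D: F(D→E) = (999.00 + 330) − 644 = 685.00 t/yr.
Box E: F(E→F) = (685.00 + 123) − 207 = 601.00 t/yr.
Box F throughput = its input = 601.00 t/yr; τ = 216000 / 601.00 = 359.4 yr.

359 yr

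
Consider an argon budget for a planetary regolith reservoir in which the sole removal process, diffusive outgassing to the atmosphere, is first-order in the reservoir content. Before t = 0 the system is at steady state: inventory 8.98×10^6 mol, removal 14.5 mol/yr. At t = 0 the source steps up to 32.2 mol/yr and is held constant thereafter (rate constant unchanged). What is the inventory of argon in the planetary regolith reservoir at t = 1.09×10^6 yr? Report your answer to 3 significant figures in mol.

τ = M₀/F₀ = 8.98×10^6/14.5 = 619300 yr; rate constant k = 1/τ.
New steady state M_∞ = F₁/k = F₁·τ = 32.2 × 619300 = 1.9942×10^7 mol.
M(t) = M_∞ + (M₀ − M_∞)·e^(−t/τ); t/τ = 1.09×10^6/619300 = 1.760, so e^(−t/τ) = 0.1720.
M(t) = 1.9942×10^7 − 1.096×10^7 × 0.1720 = 1.8056×10^7 mol.

1.81×10^7 mol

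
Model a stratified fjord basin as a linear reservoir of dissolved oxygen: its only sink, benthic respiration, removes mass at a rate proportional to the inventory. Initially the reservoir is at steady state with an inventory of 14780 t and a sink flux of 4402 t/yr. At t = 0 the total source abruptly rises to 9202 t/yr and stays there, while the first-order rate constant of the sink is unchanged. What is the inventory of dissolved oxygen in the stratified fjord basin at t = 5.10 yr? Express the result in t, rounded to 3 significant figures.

τ = M₀/F₀ = 14780/4402 = 3.358 yr; rate constant k = 1/τ.
New steady state M_∞ = F₁/k = F₁·τ = 9202 × 3.358 = 30896 t.
M(t) = M_∞ + (M₀ − M_∞)·e^(−t/τ); t/τ = 5.10/3.358 = 1.519, so e^(−t/τ) = 0.2189.
M(t) = 30896 − 16120 × 0.2189 = 27368 t.

27400 t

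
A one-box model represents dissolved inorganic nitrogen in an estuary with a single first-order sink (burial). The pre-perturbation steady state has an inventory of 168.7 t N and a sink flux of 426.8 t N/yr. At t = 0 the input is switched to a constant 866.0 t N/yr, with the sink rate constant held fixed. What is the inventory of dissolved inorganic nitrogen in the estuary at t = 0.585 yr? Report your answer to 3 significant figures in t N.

τ = M₀/F₀ = 168.7/426.8 = 0.3953 yr; rate constant k = 1/τ.
New steady state M_∞ = F₁/k = F₁·τ = 866.0 × 0.3953 = 342.30 t N.
M(t) = M_∞ + (M₀ − M_∞)·e^(−t/τ); t/τ = 0.585/0.3953 = 1.480, so e^(−t/τ) = 0.2276.
M(t) = 342.30 − 173.6 × 0.2276 = 302.78 t N.

303 t N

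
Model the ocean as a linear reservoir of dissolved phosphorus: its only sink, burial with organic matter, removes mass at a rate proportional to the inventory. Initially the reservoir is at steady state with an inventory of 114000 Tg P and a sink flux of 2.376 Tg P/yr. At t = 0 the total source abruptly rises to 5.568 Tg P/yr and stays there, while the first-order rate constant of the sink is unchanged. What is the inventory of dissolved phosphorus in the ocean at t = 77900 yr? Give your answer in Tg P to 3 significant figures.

τ = M₀/F₀ = 114000/2.376 = 47980 yr; rate constant k = 1/τ.
New steady state M_∞ = F₁/k = F₁·τ = 5.568 × 47980 = 267150 Tg P.
M(t) = M_∞ + (M₀ − M_∞)·e^(−t/τ); t/τ = 77900/47980 = 1.624, so e^(−t/τ) = 0.1972.
M(t) = 267150 − 153200 × 0.1972 = 236950 Tg P.

237000 Tg P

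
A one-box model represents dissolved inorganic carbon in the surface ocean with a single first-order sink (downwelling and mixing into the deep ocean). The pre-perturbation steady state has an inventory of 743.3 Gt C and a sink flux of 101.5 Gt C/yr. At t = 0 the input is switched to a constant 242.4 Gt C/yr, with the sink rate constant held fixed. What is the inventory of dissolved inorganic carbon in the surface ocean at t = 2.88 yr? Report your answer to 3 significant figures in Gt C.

τ = M₀/F₀ = 743.3/101.5 = 7.323 yr; rate constant k = 1/τ.
New steady state M_∞ = F₁/k = F₁·τ = 242.4 × 7.323 = 1775.1 Gt C.
M(t) = M_∞ + (M₀ − M_∞)·e^(−t/τ); t/τ = 2.88/7.323 = 0.3933, so e^(−t/τ) = 0.6748.
M(t) = 1775.1 − 1032 × 0.6748 = 1078.8 Gt C.

1080 Gt C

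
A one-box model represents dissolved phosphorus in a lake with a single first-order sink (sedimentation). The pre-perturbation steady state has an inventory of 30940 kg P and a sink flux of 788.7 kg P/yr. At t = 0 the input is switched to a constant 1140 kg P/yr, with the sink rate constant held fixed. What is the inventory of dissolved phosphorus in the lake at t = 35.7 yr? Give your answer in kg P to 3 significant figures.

39200 kg P

The sink rate constant is k = F₀/M₀ = 788.7/30940 = 0.02549 yr⁻¹.
Solving dM/dt = F₁ − kM with M(0) = M₀ gives M(t) = F₁/k + (M₀ − F₁/k)·e^(−kt).
F₁/k = 1140/0.02549 = 44721 kg P; kt = 0.02549 × 35.7 = 0.9100, e^(−kt) = 0.4025.
M(35.7) = 44721 + (30940 − 44721) × 0.4025 = 44721 − 5547 = 39174 kg P.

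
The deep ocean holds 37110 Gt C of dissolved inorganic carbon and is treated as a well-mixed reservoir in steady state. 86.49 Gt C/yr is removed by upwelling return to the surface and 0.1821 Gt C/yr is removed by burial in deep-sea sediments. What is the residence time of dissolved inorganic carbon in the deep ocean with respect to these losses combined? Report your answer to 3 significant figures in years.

428 yr

Total removal = 86.49 + 0.1821 = 86.672 Gt C/yr.
τ = M / ΣF_out = 37110 / 86.672 = 428.2 yr.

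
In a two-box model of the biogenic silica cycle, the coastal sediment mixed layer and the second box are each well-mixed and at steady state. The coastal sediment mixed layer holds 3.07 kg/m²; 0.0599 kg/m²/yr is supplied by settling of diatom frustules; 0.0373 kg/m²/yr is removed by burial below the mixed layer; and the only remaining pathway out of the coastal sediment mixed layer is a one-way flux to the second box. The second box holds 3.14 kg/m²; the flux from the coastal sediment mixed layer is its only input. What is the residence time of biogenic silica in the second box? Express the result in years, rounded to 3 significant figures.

139 yr

Balance the coastal sediment mixed layer: ΣF_in = 0.059900 kg/m²/yr.
Flux to the second box = ΣF_in − (0.0373) = 0.022600 kg/m²/yr.
At steady state the output of the second box equals its input, 0.022600 kg/m²/yr.
τ = M / F = 3.14 / 0.022600 = 138.9 yr.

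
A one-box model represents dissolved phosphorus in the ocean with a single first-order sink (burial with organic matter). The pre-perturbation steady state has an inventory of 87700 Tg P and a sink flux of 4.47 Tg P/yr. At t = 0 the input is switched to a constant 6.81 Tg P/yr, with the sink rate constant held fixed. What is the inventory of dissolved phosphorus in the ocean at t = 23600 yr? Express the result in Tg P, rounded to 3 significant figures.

120000 Tg P

The sink rate constant is k = F₀/M₀ = 4.47/87700 = 5.097×10^-5 yr⁻¹.
Solving dM/dt = F₁ − kM with M(0) = M₀ gives M(t) = F₁/k + (M₀ − F₁/k)·e^(−kt).
F₁/k = 6.81/5.097×10^-5 = 133610 Tg P; kt = 5.097×10^-5 × 23600 = 1.203, e^(−kt) = 0.3003.
M(23600) = 133610 + (87700 − 133610) × 0.3003 = 133610 − 13790 = 119820 Tg P.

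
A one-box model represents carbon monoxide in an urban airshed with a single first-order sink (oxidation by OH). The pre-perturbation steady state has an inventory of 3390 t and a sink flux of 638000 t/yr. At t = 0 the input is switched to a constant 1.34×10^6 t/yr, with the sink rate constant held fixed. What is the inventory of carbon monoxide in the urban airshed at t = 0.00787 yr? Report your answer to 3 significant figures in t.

6270 t

Residence time τ = M₀/F₀ = 0.005313 yr. The eventual steady state is M_∞ = M₀·(F₁/F₀) = 3390 × 1.34×10^6/638000 = 7120.1 t.
The anomaly ΔM(t) = M(t) − M_∞ decays as ΔM₀·e^(−t/τ) with ΔM₀ = 3390 − 7120.1 = −3730 t.
At t = 0.00787 yr, e^(−t/τ) = e^(−1.481) = 0.2274, so ΔM = −848.1 t and M = 7120.1 − 848.1 = 6271.9 t.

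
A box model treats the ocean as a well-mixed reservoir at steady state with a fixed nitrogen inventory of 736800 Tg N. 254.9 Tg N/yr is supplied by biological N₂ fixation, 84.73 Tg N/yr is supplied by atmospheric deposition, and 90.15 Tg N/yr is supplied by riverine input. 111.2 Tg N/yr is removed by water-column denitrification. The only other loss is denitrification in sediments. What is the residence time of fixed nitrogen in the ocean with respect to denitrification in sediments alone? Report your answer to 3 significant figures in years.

2310 yr

At steady state ΣF_in = ΣF_out.
ΣF_in = 254.9 + 84.73 + 90.15 = 429.78 Tg N/yr.
Denitrification in sediments flux = ΣF_in − (111.2) = 429.78 − 111.2 = 318.6 Tg N/yr.
τ = M / F = 736800 / 318.6 = 2313 yr.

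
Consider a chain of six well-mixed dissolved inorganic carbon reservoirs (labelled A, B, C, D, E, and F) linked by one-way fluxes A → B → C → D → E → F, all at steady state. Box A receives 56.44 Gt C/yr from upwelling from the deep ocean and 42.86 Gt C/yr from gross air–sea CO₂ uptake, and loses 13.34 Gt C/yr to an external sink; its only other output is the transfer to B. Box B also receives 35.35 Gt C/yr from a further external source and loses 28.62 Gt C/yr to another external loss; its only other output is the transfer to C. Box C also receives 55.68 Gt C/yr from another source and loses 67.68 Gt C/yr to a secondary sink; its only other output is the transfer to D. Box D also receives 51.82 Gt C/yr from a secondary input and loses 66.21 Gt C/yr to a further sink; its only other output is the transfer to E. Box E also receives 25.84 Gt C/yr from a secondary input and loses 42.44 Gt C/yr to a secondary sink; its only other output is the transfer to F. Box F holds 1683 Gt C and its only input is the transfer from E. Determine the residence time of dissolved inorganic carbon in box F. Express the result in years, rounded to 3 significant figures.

33.9 yr

Box A: F(A→B) = (56.44 + 42.86) − 13.34 = 85.960 Gt C/yr.
Box B: F(B→C) = (85.960 + 35.35) − 28.62 = 92.690 Gt C/yr.
Box C: F(C→D) = (92.690 + 55.68) − 67.68 = 80.690 Gt C/yr.
Box D: F(D→E) = (80.690 + 51.82) − 66.21 = 66.300 Gt C/yr.
Box E: F(E→F) = (66.300 + 25.84) − 42.44 = 49.700 Gt C/yr.
Box F throughput = its input = 49.700 Gt C/yr; τ = 1683 / 49.700 = 33.86 yr.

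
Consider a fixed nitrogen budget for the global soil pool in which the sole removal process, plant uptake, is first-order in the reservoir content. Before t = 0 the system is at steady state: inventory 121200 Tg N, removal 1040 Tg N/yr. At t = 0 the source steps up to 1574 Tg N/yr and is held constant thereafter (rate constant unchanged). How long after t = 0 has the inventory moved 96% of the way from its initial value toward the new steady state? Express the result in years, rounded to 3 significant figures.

375 yr

τ = M₀/F₀ = 121200/1040 = 116.5 yr.
The remaining gap fraction is e^(−t/τ); 96% covered ⇒ e^(−t/τ) = 0.0400.
t = −τ ln(0.0400) = 116.5 × 3.219 = 375.1 yr.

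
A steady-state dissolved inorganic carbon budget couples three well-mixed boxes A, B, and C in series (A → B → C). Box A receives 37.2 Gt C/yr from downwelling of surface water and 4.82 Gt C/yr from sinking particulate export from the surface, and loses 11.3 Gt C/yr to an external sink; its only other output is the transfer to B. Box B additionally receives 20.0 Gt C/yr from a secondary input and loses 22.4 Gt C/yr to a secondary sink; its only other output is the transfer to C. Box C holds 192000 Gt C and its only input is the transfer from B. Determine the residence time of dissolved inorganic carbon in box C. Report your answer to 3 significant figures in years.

Box A: F(A→B) = (37.2 + 4.82) − 11.3 = 30.720 Gt C/yr.
Box B: F(B→C) = (30.720 + 20.0) − 22.4 = 28.320 Gt C/yr.
Box C throughput = its input = 28.320 Gt C/yr; τ = 192000 / 28.320 = 6780 yr.

6780 yr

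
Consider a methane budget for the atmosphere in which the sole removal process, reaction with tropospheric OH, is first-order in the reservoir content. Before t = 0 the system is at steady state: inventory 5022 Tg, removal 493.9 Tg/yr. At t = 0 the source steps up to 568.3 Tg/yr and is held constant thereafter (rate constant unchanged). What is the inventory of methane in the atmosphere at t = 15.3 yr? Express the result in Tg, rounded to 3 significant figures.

τ = M₀/F₀ = 5022/493.9 = 10.17 yr; rate constant k = 1/τ.
New steady state M_∞ = F₁/k = F₁·τ = 568.3 × 10.17 = 5778.5 Tg.
M(t) = M_∞ + (M₀ − M_∞)·e^(−t/τ); t/τ = 15.3/10.17 = 1.505, so e^(−t/τ) = 0.2221.
M(t) = 5778.5 − 756.5 × 0.2221 = 5610.5 Tg.

5610 Tg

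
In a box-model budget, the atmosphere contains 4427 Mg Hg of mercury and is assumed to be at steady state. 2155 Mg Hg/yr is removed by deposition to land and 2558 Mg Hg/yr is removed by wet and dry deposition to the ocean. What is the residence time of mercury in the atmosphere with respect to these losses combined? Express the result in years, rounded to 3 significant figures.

0.939 yr

Total removal = 2155 + 2558 = 4713.0 Mg Hg/yr.
τ = M / ΣF_out = 4427 / 4713.0 = 0.9393 yr.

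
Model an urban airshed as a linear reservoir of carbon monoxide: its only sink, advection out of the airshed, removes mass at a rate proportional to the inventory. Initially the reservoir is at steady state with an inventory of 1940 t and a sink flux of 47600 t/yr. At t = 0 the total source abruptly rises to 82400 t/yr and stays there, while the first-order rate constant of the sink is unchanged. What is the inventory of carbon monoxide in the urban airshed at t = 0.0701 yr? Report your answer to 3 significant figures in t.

3100 t

The sink rate constant is k = F₀/M₀ = 47600/1940 = 24.54 yr⁻¹.
Solving dM/dt = F₁ − kM with M(0) = M₀ gives M(t) = F₁/k + (M₀ − F₁/k)·e^(−kt).
F₁/k = 82400/24.54 = 3358.3 t; kt = 24.54 × 0.0701 = 1.720, e^(−kt) = 0.1791.
M(0.0701) = 3358.3 + (1940 − 3358.3) × 0.1791 = 3358.3 − 254.0 = 3104.3 t.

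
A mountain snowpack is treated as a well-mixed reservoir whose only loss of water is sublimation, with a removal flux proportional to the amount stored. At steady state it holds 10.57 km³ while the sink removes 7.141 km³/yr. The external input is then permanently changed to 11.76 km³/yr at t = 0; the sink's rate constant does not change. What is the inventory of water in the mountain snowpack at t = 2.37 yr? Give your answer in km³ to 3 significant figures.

16.0 km³

Residence time τ = M₀/F₀ = 1.480 yr. The eventual steady state is M_∞ = M₀·(F₁/F₀) = 10.57 × 11.76/7.141 = 17.407 km³.
The anomaly ΔM(t) = M(t) − M_∞ decays as ΔM₀·e^(−t/τ) with ΔM₀ = 10.57 − 17.407 = −6.837 km³.
At t = 2.37 yr, e^(−t/τ) = e^(−1.601) = 0.2017, so ΔM = −1.379 km³ and M = 17.407 − 1.379 = 16.028 km³.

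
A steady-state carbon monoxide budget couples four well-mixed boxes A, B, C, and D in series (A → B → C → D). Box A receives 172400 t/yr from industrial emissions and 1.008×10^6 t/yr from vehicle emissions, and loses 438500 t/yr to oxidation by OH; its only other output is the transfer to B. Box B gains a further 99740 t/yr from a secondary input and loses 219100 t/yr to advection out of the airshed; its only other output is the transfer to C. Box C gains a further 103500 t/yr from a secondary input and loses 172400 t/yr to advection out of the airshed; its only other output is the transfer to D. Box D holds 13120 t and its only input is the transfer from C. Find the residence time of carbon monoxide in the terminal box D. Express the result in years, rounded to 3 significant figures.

Box A: F(A→B) = (172400 + 1.008×10^6) − 438500 = 741900 t/yr.
Box B: F(B→C) = (741900 + 99740) − 219100 = 622540 t/yr.
Box C: F(C→D) = (622540 + 103500) − 172400 = 553640 t/yr.
Box D throughput = its input = 553640 t/yr; τ = 13120 / 553640 = 0.02370 yr.

0.0237 yr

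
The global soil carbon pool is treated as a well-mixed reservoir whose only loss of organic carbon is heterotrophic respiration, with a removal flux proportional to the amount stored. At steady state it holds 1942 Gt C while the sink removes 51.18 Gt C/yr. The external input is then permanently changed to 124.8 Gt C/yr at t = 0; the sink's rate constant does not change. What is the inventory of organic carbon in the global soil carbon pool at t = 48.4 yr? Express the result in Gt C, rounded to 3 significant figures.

3960 Gt C

τ = M₀/F₀ = 1942/51.18 = 37.94 yr; rate constant k = 1/τ.
New steady state M_∞ = F₁/k = F₁·τ = 124.8 × 37.94 = 4735.5 Gt C.
M(t) = M_∞ + (M₀ − M_∞)·e^(−t/τ); t/τ = 48.4/37.94 = 1.276, so e^(−t/τ) = 0.2793.
M(t) = 4735.5 − 2793 × 0.2793 = 3955.3 Gt C.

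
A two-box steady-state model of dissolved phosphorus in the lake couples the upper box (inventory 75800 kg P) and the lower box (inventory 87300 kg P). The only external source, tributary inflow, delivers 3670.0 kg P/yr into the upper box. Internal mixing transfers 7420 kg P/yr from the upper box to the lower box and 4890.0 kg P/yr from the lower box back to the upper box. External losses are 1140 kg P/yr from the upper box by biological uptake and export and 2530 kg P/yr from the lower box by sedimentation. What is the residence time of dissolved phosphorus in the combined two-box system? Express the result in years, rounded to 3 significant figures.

Treat the two boxes together as one reservoir: the mixing fluxes between them are internal recycling, so τ = ΣM / Σ(external losses).
M_total = 75800 + 87300 = 163100 kg P.
ΣF_external_out = 1140 + 2530 = 3670.0 kg P/yr.
τ = M_total / ΣF_ext = 163100 / 3670.0 = 44.44 yr.

44.4 yr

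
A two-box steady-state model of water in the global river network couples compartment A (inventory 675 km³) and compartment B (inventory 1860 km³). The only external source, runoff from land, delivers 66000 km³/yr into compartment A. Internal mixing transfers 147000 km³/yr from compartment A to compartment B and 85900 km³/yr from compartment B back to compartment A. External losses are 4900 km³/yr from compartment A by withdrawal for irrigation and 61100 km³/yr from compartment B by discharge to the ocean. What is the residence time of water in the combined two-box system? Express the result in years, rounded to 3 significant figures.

For the system as a whole, the A↔B exchange is internal and contributes nothing to the throughput; only the external sinks remove mass.
M_total = 675 + 1860 = 2535.0 km³.
ΣF_external_out = 4900 + 61100 = 66000 km³/yr.
τ = M_total / ΣF_ext = 2535.0 / 66000 = 0.03841 yr.

0.0384 yr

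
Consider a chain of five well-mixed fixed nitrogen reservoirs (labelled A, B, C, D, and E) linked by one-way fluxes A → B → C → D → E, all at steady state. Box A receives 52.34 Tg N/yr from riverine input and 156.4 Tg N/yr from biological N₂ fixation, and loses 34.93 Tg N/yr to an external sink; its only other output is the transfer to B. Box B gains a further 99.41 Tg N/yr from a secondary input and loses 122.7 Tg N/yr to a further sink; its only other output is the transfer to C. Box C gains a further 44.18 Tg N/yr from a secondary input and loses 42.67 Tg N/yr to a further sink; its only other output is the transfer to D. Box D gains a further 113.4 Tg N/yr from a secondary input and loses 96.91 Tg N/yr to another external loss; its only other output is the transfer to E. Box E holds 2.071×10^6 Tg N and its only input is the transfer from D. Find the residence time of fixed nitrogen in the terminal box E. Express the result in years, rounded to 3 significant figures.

Box A: F(A→B) = (52.34 + 156.4) − 34.93 = 173.81 Tg N/yr.
Box B: F(B→C) = (173.81 + 99.41) − 122.7 = 150.52 Tg N/yr.
Box C: F(C→D) = (150.52 + 44.18) − 42.67 = 152.03 Tg N/yr.
Box D: F(D→E) = (152.03 + 113.4) − 96.91 = 168.52 Tg N/yr.
Box E throughput = its input = 168.52 Tg N/yr; τ = 2.071×10^6 / 168.52 = 12290 yr.

12300 yr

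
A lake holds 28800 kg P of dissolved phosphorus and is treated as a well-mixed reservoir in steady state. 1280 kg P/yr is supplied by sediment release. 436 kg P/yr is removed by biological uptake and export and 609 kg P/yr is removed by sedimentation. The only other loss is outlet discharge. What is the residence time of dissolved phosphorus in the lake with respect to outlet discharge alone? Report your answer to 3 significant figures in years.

123 yr

At steady state ΣF_in = ΣF_out.
ΣF_in = 1280.0 kg P/yr.
Outlet discharge flux = ΣF_in − (436 + 609) = 1280.0 − 1045 = 235.0 kg P/yr.
τ = M / F = 28800 / 235.0 = 122.6 yr.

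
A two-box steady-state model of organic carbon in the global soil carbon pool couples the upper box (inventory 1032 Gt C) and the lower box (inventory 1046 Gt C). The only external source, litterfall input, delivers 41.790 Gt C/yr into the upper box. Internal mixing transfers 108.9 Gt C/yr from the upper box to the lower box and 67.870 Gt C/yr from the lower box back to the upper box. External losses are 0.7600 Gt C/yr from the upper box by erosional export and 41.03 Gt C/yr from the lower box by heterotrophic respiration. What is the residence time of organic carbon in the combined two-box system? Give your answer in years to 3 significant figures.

Residence time in the combined system uses the total inventory and the total *external* removal — internal exchanges between the two boxes cancel.
M_total = 1032 + 1046 = 2078.0 Gt C.
ΣF_external_out = 0.7600 + 41.03 = 41.790 Gt C/yr.
τ = M_total / ΣF_ext = 2078.0 / 41.790 = 49.72 yr.

49.7 yr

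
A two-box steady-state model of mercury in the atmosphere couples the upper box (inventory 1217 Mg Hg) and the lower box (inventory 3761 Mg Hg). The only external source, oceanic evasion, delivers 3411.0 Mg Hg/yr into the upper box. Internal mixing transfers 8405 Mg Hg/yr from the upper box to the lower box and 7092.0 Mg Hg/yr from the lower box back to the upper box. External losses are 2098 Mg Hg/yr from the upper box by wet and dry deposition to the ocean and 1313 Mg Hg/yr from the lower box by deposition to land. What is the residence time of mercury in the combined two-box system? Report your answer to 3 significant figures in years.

Residence time in the combined system uses the total inventory and the total *external* removal — internal exchanges between the two boxes cancel.
M_total = 1217 + 3761 = 4978.0 Mg Hg.
ΣF_external_out = 2098 + 1313 = 3411.0 Mg Hg/yr.
τ = M_total / ΣF_ext = 4978.0 / 3411.0 = 1.459 yr.

1.46 yr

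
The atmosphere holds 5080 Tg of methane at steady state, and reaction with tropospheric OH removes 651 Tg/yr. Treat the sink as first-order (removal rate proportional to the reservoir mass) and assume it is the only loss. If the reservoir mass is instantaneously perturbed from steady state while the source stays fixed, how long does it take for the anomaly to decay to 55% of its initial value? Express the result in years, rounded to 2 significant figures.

For a linear reservoir the anomaly decays as exp(−t/τ) with τ = M/F = 5080/651 = 7.803 yr.
exp(−t/τ) = 0.55 ⇒ t = −τ ln(0.55) = 7.803 × 0.5978 = 4.665 yr.

4.7 yr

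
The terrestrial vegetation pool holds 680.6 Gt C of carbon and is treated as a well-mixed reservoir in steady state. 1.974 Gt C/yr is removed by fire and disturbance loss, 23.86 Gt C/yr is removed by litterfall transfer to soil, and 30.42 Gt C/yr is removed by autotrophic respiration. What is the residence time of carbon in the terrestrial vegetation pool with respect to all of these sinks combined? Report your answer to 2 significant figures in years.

12 yr

Total removal flux = 1.974 + 23.86 + 30.42 = 56.254 Gt C/yr.
τ = M / ΣF_out = 680.6 / 56.254 = 12.10 yr.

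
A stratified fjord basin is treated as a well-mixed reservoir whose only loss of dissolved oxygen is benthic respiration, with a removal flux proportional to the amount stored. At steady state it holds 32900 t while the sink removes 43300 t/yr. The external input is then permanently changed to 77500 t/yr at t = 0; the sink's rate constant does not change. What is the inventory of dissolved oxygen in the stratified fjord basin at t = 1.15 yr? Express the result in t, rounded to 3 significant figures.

53200 t

The sink rate constant is k = F₀/M₀ = 43300/32900 = 1.316 yr⁻¹.
Solving dM/dt = F₁ − kM with M(0) = M₀ gives M(t) = F₁/k + (M₀ − F₁/k)·e^(−kt).
F₁/k = 77500/1.316 = 58886 t; kt = 1.316 × 1.15 = 1.514, e^(−kt) = 0.2201.
M(1.15) = 58886 + (32900 − 58886) × 0.2201 = 58886 − 5720 = 53165 t.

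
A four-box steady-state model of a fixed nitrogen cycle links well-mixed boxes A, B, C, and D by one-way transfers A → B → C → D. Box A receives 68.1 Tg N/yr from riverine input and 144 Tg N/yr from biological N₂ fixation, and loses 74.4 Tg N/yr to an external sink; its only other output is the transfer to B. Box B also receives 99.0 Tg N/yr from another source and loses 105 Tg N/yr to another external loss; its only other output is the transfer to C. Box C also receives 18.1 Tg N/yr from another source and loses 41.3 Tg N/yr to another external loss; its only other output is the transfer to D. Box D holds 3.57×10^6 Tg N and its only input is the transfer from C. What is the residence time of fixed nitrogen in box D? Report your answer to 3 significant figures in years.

Box A: F(A→B) = (68.1 + 144) − 74.4 = 137.70 Tg N/yr.
Box B: F(B→C) = (137.70 + 99.0) − 105 = 131.70 Tg N/yr.
Box C: F(C→D) = (131.70 + 18.1) − 41.3 = 108.50 Tg N/yr.
Box D throughput = its input = 108.50 Tg N/yr; τ = 3.57×10^6 / 108.50 = 32900 yr.

32900 yr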